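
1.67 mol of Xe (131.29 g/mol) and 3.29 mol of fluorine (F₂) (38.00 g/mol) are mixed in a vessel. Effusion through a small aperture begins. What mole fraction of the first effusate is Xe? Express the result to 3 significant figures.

0.215

The effusion rate of species i is ∝ p_i/√M_i ∝ n_i/√M_i.
So x_Xe in the escaping gas = (n_Xe/√M_Xe) / Σ(n_i/√M_i)
= (1.67/√131.29) / (1.67/√131.29 + 3.29/√38.00) = 0.1457/(0.1457 + 0.5337) = 0.215.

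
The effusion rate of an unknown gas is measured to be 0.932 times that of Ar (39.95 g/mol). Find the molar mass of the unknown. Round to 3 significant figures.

Graham's law gives rate_X/rate_Ar = √(M_Ar/M_X).
0.932 = √(39.95/M_X)
M_X = 39.95 / 0.932² = 39.95 / 0.8686 = 46.0 g/mol

46.0 g/mol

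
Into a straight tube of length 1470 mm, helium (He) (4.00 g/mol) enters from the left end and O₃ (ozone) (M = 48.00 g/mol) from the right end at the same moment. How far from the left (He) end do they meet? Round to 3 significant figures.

In equal time, each gas travels a distance ∝ its rate ∝ 1/√M, so d_He/d_O₃ = √(M_O₃/M_He) = √(48.00/4.00) = 3.464.
With d_He + d_O₃ = 1470 mm, d_O₃ = 1470/(1 + 3.464) = 329.3 mm.
d_He = 1470 − 329.3 = 1140 mm.

1140 mm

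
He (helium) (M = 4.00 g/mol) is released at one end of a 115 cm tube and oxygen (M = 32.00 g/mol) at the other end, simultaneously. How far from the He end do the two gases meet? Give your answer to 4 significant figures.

84.96 cm

In equal time, each gas travels a distance ∝ its rate ∝ 1/√M, so d_He/d_O₂ = √(M_O₂/M_He) = √(32.00/4.00) = 2.828.
With d_He + d_O₂ = 115 cm, d_O₂ = 115/(1 + 2.828) = 30.04 cm.
d_He = 115 − 30.04 = 84.96 cm.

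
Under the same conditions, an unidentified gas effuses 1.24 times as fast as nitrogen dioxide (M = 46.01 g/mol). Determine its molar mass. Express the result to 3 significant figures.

29.9 g/mol

Since effusion rate ∝ 1/√M, rate_X/rate_NO₂ = √(M_NO₂/M_X).
1.24 = √(46.01/M_X)
M_X = 46.01 / 1.24² = 46.01 / 1.538 = 29.9 g/mol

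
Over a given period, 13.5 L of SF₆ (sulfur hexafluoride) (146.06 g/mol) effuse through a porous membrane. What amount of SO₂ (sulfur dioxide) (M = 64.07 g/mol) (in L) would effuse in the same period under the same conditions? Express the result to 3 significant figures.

20.4 L

From Graham's law, rate_SO₂/rate_SF₆ = √(M_SF₆/M_SO₂) = √(146.06/64.07) = √2.280 = 1.510.
So the volume for SO₂ is 13.5 × 1.510 = 20.4 L.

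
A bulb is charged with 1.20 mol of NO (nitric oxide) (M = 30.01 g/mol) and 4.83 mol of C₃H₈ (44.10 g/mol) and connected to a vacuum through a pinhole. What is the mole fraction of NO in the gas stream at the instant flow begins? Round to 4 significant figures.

0.2315

Rate_i ∝ x_i/√M_i (Graham's law weighted by mole fraction), so the effusate composition follows n_i/√M_i.
x_NO(eff) = (n_NO/√M_NO) / (n_NO/√M_NO + n_C₃H₈/√M_C₃H₈)
= (1.20/√30.01) / (1.20/√30.01 + 4.83/√44.10) = 0.2191/(0.2191 + 0.7273) = 0.2315.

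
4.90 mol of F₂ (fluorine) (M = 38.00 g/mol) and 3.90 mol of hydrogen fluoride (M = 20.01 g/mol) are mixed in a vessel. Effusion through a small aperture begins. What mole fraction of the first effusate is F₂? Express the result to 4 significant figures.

Each component's effusion rate ∝ (its partial pressure)·(1/√M) ∝ n_i/√M_i.
x_F₂(eff) = (n_F₂/√M_F₂) / (n_F₂/√M_F₂ + n_HF/√M_HF)
= (4.90/√38.00) / (4.90/√38.00 + 3.90/√20.01) = 0.7949/(0.7949 + 0.8718) = 0.4769.

0.4769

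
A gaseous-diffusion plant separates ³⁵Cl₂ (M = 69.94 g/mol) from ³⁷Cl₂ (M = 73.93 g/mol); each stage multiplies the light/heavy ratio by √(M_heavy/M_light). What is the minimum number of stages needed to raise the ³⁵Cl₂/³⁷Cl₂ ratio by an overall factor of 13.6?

95

Per stage α = (73.93/69.94)^(1/2) = 1.05705^0.5, giving ln α = 0.02774.
Need α^N ≥ 13.6 ⇒ N ≥ ln(13.6) / ln α = 2.610 / 0.02774 = 94.09.
So at least 95 stages are needed.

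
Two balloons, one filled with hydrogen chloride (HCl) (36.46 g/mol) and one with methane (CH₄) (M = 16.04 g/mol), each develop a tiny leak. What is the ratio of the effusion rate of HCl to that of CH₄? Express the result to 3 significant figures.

Graham's law gives rate_HCl/rate_CH₄ = √(M_CH₄/M_HCl) = √(16.04/36.46) = √0.4399 = 0.663.

0.663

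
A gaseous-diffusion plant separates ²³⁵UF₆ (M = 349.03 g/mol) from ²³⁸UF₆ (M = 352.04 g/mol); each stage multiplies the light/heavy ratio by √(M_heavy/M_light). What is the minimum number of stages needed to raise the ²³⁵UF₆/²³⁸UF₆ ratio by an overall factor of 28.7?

782

Per stage α = (352.04/349.03)^(1/2) = 1.00862^0.5, giving ln α = 0.004293.
Need α^N ≥ 28.7 ⇒ N ≥ ln(28.7) / ln α = 3.357 / 0.004293 = 781.86.
So at least 782 stages are needed.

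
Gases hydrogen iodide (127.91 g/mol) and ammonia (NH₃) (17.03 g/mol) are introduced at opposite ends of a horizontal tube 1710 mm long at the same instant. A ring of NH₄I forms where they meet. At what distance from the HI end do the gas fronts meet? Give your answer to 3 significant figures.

Graham's law gives d_HI/d_NH₃ = rate_HI/rate_NH₃ = √(M_NH₃/M_HI) = √(17.03/127.91) = 0.3649.
With d_HI + d_NH₃ = 1710 mm, d_NH₃ = 1710/(1 + 0.3649) = 1253 mm.
d_HI = 1710 − 1253 = 457 mm.

457 mm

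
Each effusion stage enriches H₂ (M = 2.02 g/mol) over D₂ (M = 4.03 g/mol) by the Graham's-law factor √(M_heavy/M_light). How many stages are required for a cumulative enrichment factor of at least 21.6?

Per stage α = (4.03/2.02)^(1/2) = 1.99505^0.5, giving ln α = 0.3453.
Need α^N ≥ 21.6 ⇒ N ≥ ln(21.6) / ln α = 3.073 / 0.3453 = 8.90.
So at least 9 stages are needed.

9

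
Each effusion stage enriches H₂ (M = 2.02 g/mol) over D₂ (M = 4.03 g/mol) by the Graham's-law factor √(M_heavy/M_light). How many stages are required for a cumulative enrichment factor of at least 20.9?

9

Single-stage factor α = √(4.03/2.02), so ln α = ½ ln(1.99505) = 0.3453.
Need α^N ≥ 20.9 ⇒ N ≥ ln(20.9) / ln α = 3.040 / 0.3453 = 8.80.
Minimum whole number of stages: N = 9.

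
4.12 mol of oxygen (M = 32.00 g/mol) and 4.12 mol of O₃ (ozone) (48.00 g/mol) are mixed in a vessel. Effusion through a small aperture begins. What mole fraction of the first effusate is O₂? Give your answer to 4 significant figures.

0.5505

Each component's effusion rate ∝ (its partial pressure)·(1/√M) ∝ n_i/√M_i.
So x_O₂ in the escaping gas = (n_O₂/√M_O₂) / Σ(n_i/√M_i)
= (4.12/√32.00) / (4.12/√32.00 + 4.12/√48.00) = 0.7283/(0.7283 + 0.5947) = 0.5505.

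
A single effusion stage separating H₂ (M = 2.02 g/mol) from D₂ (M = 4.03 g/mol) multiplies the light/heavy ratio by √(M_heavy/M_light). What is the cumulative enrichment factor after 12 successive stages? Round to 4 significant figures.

63.06

The single-stage factor is √(M_heavy/M_light), so 12 stages give [√(4.03/2.02)]^12 = (4.03/2.02)^(12/2).
= 1.99505^6 = 63.06.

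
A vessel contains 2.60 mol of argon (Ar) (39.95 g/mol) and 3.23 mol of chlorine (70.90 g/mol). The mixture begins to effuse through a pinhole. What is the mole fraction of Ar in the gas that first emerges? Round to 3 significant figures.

0.517

Each component's effusion rate ∝ (its partial pressure)·(1/√M) ∝ n_i/√M_i.
Mole fraction of Ar in the effusate = (n_Ar/√M_Ar) / (n_Ar/√M_Ar + n_Cl₂/√M_Cl₂)
= (2.60/√39.95) / (2.60/√39.95 + 3.23/√70.90) = 0.4114/(0.4114 + 0.3836) = 0.517.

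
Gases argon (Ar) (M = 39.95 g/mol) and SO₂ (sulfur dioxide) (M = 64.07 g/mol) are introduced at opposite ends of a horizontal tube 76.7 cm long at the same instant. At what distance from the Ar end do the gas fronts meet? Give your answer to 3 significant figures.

Distances travelled in equal time are proportional to diffusion rates, so d_Ar/d_SO₂ = √(M_SO₂/M_Ar) = √(64.07/39.95) = 1.266.
With d_Ar + d_SO₂ = 76.7 cm, d_SO₂ = 76.7/(1 + 1.266) = 33.84 cm.
d_Ar = 76.7 − 33.84 = 42.9 cm.

42.9 cm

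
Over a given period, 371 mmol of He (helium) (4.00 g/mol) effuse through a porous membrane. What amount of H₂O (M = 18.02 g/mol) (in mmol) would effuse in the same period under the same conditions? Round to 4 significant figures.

Graham's law gives rate_H₂O/rate_He = √(M_He/M_H₂O) = √(4.00/18.02) = √0.2220 = 0.4711.
So the amount for H₂O is 371 × 0.4711 = 174.8 mmol.

174.8 mmol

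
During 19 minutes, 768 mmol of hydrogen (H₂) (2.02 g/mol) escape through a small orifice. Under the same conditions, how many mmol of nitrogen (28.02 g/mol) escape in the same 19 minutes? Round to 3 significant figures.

By Graham's law, rate_N₂/rate_H₂ = √(M_H₂/M_N₂) = √(2.02/28.02) = √0.07209 = 0.2685.
So the amount for N₂ is 768 × 0.2685 = 206 mmol.

206 mmol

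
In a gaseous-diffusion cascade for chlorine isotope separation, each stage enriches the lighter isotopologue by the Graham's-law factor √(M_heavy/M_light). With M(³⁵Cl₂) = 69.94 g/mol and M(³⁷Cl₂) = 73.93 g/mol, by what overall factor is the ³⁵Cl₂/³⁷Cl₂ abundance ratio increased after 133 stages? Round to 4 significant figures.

40.02

The single-stage factor is √(M_heavy/M_light), so 133 stages give [√(73.93/69.94)]^133 = (73.93/69.94)^(133/2).
= 1.05705^(133/2) = 40.02.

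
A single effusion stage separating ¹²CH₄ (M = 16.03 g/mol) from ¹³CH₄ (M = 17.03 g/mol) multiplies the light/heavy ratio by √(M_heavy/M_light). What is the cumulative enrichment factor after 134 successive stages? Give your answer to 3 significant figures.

57.7

The single-stage factor is √(M_heavy/M_light), so 134 stages give [√(17.03/16.03)]^134 = (17.03/16.03)^(134/2).
= 1.06238^67 = 57.7.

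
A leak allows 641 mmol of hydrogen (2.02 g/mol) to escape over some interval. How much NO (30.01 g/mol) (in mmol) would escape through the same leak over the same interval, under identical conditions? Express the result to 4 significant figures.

166.3 mmol

From Graham's law, rate_NO/rate_H₂ = √(M_H₂/M_NO) = √(2.02/30.01) = √0.06731 = 0.2594.
So the amount for NO is 641 × 0.2594 = 166.3 mmol.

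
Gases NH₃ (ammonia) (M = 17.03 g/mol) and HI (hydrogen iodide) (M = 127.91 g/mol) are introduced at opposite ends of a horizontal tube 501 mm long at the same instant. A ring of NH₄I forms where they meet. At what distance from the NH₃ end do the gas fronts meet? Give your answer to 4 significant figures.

367.1 mm

In equal time, each gas travels a distance ∝ its rate ∝ 1/√M, so d_NH₃/d_HI = √(M_HI/M_NH₃) = √(127.91/17.03) = 2.741.
With d_NH₃ + d_HI = 501 mm, d_HI = 501/(1 + 2.741) = 133.9 mm.
d_NH₃ = 501 − 133.9 = 367.1 mm.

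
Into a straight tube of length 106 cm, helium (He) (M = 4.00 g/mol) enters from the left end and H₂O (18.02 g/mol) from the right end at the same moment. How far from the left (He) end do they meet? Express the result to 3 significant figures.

72.1 cm

In equal time, each gas travels a distance ∝ its rate ∝ 1/√M, so d_He/d_H₂O = √(M_H₂O/M_He) = √(18.02/4.00) = 2.122.
With d_He + d_H₂O = 106 cm, d_H₂O = 106/(1 + 2.122) = 33.95 cm.
d_He = 106 − 33.95 = 72.1 cm.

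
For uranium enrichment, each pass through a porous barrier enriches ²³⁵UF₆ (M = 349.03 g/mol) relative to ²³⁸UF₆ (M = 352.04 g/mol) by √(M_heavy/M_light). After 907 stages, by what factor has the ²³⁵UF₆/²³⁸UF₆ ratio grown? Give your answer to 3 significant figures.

Overall factor = α^907 with α = √(352.04/349.03), i.e. (352.04/349.03)^(907/2).
= 1.00862^(907/2) = 49.1.

49.1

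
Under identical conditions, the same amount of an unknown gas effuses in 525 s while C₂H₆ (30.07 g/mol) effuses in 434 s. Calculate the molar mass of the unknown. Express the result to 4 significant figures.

From Graham's law, t_X/t_C₂H₆ = √(M_X/M_C₂H₆).
525/434 = 1.210 = √(M_X/30.07)
M_X = 30.07 × 1.210² = 30.07 × 1.463 = 44.00 g/mol

44.00 g/mol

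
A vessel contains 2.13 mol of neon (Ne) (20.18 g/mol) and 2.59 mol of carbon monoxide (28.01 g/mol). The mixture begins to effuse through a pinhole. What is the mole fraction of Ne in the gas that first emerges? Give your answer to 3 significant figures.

0.492

Effusion rate of each component ∝ n_i/√M_i (partial pressure × 1/√M).
So x_Ne in the escaping gas = (n_Ne/√M_Ne) / Σ(n_i/√M_i)
= (2.13/√20.18) / (2.13/√20.18 + 2.59/√28.01) = 0.4742/(0.4742 + 0.4894) = 0.492.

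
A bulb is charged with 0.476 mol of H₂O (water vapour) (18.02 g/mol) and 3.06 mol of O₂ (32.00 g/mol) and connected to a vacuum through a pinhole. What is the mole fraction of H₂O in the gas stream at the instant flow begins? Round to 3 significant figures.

The effusion rate of species i is ∝ p_i/√M_i ∝ n_i/√M_i.
x_H₂O(eff) = (n_H₂O/√M_H₂O) / (n_H₂O/√M_H₂O + n_O₂/√M_O₂)
= (0.476/√18.02) / (0.476/√18.02 + 3.06/√32.00) = 0.1121/(0.1121 + 0.5409) = 0.172.

0.172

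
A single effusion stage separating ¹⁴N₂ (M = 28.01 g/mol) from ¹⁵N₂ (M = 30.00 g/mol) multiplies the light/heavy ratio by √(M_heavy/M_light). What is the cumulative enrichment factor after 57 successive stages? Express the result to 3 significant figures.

Each stage multiplies the ratio by α = √(30.00/28.01), so after 57 stages the overall factor is α^57 = (30.00/28.01)^(57/2).
= 1.07105^(57/2) = 7.07.

7.07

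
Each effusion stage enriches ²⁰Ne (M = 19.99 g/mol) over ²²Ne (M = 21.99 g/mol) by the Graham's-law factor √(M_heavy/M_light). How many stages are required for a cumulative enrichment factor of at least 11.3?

51

With α = √(21.99/19.99) per stage, ln α = ½ ln(1.10005) = 0.04768.
Need α^N ≥ 11.3 ⇒ N ≥ ln(11.3) / ln α = 2.425 / 0.04768 = 50.86.
Minimum whole number of stages: N = 51.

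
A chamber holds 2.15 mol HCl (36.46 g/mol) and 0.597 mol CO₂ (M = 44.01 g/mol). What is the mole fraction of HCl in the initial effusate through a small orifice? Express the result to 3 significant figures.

Each component's effusion rate ∝ (its partial pressure)·(1/√M) ∝ n_i/√M_i.
x_HCl(eff) = (n_HCl/√M_HCl) / (n_HCl/√M_HCl + n_CO₂/√M_CO₂)
= (2.15/√36.46) / (2.15/√36.46 + 0.597/√44.01) = 0.3561/(0.3561 + 0.08999) = 0.798.

0.798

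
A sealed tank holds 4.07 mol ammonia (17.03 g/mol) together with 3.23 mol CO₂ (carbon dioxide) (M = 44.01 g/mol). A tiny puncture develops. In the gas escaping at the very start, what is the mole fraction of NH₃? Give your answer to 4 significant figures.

0.6695

Each component's effusion rate ∝ (its partial pressure)·(1/√M) ∝ n_i/√M_i.
Mole fraction of NH₃ in the effusate = (n_NH₃/√M_NH₃) / (n_NH₃/√M_NH₃ + n_CO₂/√M_CO₂)
= (4.07/√17.03) / (4.07/√17.03 + 3.23/√44.01) = 0.9863/(0.9863 + 0.4869) = 0.6695.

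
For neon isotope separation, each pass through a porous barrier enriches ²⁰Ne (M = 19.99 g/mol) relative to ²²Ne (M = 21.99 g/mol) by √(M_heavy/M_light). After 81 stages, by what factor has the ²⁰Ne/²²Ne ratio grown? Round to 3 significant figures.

Overall factor = α^81 with α = √(21.99/19.99), i.e. (21.99/19.99)^(81/2).
= 1.10005^(81/2) = 47.6.

47.6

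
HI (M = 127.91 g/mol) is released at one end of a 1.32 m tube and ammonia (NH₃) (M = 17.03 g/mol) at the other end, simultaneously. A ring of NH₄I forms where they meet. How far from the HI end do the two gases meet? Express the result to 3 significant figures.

The fronts meet when d_HI + d_NH₃ = L with d_HI/d_NH₃ = √(M_NH₃/M_HI) (Graham's law). Here √(M_NH₃/M_HI) = √(17.03/127.91) = 0.3649.
With d_HI + d_NH₃ = 1.32 m, d_NH₃ = 1.32/(1 + 0.3649) = 0.9671 m.
d_HI = 1.32 − 0.9671 = 0.353 m.

0.353 m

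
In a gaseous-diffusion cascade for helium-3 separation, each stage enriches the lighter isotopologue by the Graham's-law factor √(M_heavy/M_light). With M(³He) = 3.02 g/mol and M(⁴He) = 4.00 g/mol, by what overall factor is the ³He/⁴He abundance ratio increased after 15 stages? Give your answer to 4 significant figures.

Each stage multiplies the ratio by α = √(4.00/3.02), so after 15 stages the overall factor is α^15 = (4.00/3.02)^(15/2).
= 1.32450^(15/2) = 8.230.

8.230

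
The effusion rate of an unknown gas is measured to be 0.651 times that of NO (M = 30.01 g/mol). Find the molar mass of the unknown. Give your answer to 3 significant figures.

70.8 g/mol

Graham's law gives rate_X/rate_NO = √(M_NO/M_X).
0.651 = √(30.01/M_X)
M_X = 30.01 / 0.651² = 30.01 / 0.4238 = 70.8 g/mol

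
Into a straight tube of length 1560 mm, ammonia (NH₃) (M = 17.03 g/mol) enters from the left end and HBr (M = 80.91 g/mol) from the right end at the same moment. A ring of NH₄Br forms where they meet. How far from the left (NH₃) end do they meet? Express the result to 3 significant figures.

The fronts meet when d_NH₃ + d_HBr = L with d_NH₃/d_HBr = √(M_HBr/M_NH₃) (Graham's law). Here √(M_HBr/M_NH₃) = √(80.91/17.03) = 2.180.
With d_NH₃ + d_HBr = 1560 mm, d_HBr = 1560/(1 + 2.180) = 490.6 mm.
d_NH₃ = 1560 − 490.6 = 1070 mm.

1070 mm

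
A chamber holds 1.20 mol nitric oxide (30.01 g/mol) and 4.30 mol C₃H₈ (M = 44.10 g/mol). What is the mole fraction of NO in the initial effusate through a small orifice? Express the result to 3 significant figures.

0.253

Rate_i ∝ x_i/√M_i (Graham's law weighted by mole fraction), so the effusate composition follows n_i/√M_i.
x_NO(eff) = (n_NO/√M_NO) / (n_NO/√M_NO + n_C₃H₈/√M_C₃H₈)
= (1.20/√30.01) / (1.20/√30.01 + 4.30/√44.10) = 0.2191/(0.2191 + 0.6475) = 0.253.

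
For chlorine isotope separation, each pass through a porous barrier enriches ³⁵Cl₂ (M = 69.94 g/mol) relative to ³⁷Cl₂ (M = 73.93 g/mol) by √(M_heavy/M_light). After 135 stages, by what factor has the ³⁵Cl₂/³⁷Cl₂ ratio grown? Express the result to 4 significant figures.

42.31

Each stage multiplies the ratio by α = √(73.93/69.94), so after 135 stages the overall factor is α^135 = (73.93/69.94)^(135/2).
= 1.05705^(135/2) = 42.31.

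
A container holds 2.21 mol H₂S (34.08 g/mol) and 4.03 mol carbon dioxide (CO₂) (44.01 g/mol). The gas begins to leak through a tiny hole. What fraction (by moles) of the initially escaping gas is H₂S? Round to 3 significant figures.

0.384

Each component's effusion rate ∝ (its partial pressure)·(1/√M) ∝ n_i/√M_i.
So x_H₂S in the escaping gas = (n_H₂S/√M_H₂S) / Σ(n_i/√M_i)
= (2.21/√34.08) / (2.21/√34.08 + 4.03/√44.01) = 0.3786/(0.3786 + 0.6075) = 0.384.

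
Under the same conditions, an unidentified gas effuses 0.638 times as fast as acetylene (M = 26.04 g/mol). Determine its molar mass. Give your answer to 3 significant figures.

64.0 g/mol

Graham's law gives rate_X/rate_C₂H₂ = √(M_C₂H₂/M_X).
0.638 = √(26.04/M_X)
M_X = 26.04 / 0.638² = 26.04 / 0.4070 = 64.0 g/mol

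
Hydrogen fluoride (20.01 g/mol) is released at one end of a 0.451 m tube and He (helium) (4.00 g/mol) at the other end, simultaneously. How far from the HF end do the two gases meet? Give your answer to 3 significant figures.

The fronts meet when d_HF + d_He = L with d_HF/d_He = √(M_He/M_HF) (Graham's law). Here √(M_He/M_HF) = √(4.00/20.01) = 0.4471.
With d_HF + d_He = 0.451 m, d_He = 0.451/(1 + 0.4471) = 0.3117 m.
d_HF = 0.451 − 0.3117 = 0.139 m.

0.139 m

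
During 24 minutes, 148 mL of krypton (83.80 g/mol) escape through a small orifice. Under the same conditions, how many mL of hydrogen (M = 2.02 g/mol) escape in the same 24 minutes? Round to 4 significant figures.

By Graham's law, rate_H₂/rate_Kr = √(M_Kr/M_H₂) = √(83.80/2.02) = √41.49 = 6.441.
So the volume for H₂ is 148 × 6.441 = 953.3 mL.

953.3 mL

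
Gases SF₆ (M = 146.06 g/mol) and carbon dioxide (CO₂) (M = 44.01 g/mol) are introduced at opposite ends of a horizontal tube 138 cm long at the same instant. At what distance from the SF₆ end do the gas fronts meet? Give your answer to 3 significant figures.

The fronts meet when d_SF₆ + d_CO₂ = L with d_SF₆/d_CO₂ = √(M_CO₂/M_SF₆) (Graham's law). Here √(M_CO₂/M_SF₆) = √(44.01/146.06) = 0.5489.
With d_SF₆ + d_CO₂ = 138 cm, d_CO₂ = 138/(1 + 0.5489) = 89.09 cm.
d_SF₆ = 138 − 89.09 = 48.9 cm.

48.9 cm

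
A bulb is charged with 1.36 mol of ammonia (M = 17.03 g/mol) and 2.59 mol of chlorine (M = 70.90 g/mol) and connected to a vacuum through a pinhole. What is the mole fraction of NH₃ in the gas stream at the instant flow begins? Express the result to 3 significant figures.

0.517

The effusion rate of species i is ∝ p_i/√M_i ∝ n_i/√M_i.
So x_NH₃ in the escaping gas = (n_NH₃/√M_NH₃) / Σ(n_i/√M_i)
= (1.36/√17.03) / (1.36/√17.03 + 2.59/√70.90) = 0.3296/(0.3296 + 0.3076) = 0.517.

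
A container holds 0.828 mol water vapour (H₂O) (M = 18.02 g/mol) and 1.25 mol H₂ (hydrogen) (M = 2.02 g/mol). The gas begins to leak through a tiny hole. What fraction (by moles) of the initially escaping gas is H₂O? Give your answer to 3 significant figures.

The effusion rate of species i is ∝ p_i/√M_i ∝ n_i/√M_i.
So x_H₂O in the escaping gas = (n_H₂O/√M_H₂O) / Σ(n_i/√M_i)
= (0.828/√18.02) / (0.828/√18.02 + 1.25/√2.02) = 0.1951/(0.1951 + 0.8795) = 0.182.

0.182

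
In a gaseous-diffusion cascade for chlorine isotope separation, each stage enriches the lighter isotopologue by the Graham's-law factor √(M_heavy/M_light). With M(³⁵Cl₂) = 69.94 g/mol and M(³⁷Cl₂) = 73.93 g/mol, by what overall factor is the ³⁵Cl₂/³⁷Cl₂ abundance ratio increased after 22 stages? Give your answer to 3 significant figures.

The single-stage factor is √(M_heavy/M_light), so 22 stages give [√(73.93/69.94)]^22 = (73.93/69.94)^(22/2).
= 1.05705^11 = 1.84.

1.84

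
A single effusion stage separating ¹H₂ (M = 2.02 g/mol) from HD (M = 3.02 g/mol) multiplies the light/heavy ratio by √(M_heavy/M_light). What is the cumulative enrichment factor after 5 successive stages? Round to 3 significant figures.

After 5 stages the ratio has grown by (√(3.02/2.02))^5 = (3.02/2.02)^(5/2).
= 1.49505^(5/2) = 2.73.

2.73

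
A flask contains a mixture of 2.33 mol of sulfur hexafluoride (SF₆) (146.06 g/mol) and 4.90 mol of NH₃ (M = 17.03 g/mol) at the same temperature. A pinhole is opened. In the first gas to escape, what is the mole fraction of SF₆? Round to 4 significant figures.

Effusion rate of each component ∝ n_i/√M_i (partial pressure × 1/√M).
So x_SF₆ in the escaping gas = (n_SF₆/√M_SF₆) / Σ(n_i/√M_i)
= (2.33/√146.06) / (2.33/√146.06 + 4.90/√17.03) = 0.1928/(0.1928 + 1.187) = 0.1397.

0.1397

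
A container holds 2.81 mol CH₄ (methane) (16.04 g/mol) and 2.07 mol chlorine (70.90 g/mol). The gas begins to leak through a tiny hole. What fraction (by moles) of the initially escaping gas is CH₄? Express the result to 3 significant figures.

Each component's effusion rate ∝ (its partial pressure)·(1/√M) ∝ n_i/√M_i.
x_CH₄(eff) = (n_CH₄/√M_CH₄) / (n_CH₄/√M_CH₄ + n_Cl₂/√M_Cl₂)
= (2.81/√16.04) / (2.81/√16.04 + 2.07/√70.90) = 0.7016/(0.7016 + 0.2458) = 0.741.

0.741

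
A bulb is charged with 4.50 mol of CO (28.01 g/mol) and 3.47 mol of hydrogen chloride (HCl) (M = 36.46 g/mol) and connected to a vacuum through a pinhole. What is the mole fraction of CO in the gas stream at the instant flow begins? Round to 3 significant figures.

0.597

The effusion rate of species i is ∝ p_i/√M_i ∝ n_i/√M_i.
Mole fraction of CO in the effusate = (n_CO/√M_CO) / (n_CO/√M_CO + n_HCl/√M_HCl)
= (4.50/√28.01) / (4.50/√28.01 + 3.47/√36.46) = 0.8503/(0.8503 + 0.5747) = 0.597.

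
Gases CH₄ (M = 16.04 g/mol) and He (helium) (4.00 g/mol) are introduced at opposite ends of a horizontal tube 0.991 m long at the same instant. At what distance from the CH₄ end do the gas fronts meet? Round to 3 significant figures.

Graham's law gives d_CH₄/d_He = rate_CH₄/rate_He = √(M_He/M_CH₄) = √(4.00/16.04) = 0.4994.
With d_CH₄ + d_He = 0.991 m, d_He = 0.991/(1 + 0.4994) = 0.6609 m.
d_CH₄ = 0.991 − 0.6609 = 0.330 m.

0.330 m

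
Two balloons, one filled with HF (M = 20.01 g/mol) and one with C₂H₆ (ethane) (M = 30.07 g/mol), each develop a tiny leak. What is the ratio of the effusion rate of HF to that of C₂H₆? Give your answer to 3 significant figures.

Since effusion rate ∝ 1/√M, rate_HF/rate_C₂H₆ = √(M_C₂H₆/M_HF) = √(30.07/20.01) = √1.503 = 1.23.

1.23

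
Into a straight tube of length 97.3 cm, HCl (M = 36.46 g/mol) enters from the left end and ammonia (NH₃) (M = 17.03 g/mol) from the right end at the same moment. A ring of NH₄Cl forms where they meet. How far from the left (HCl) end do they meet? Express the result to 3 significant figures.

Graham's law gives d_HCl/d_NH₃ = rate_HCl/rate_NH₃ = √(M_NH₃/M_HCl) = √(17.03/36.46) = 0.6834.
With d_HCl + d_NH₃ = 97.3 cm, d_NH₃ = 97.3/(1 + 0.6834) = 57.80 cm.
d_HCl = 97.3 − 57.80 = 39.5 cm.

39.5 cm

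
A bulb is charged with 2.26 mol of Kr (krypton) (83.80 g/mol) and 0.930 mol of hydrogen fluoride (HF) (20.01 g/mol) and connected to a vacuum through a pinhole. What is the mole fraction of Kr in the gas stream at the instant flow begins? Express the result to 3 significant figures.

0.543

Effusion rate of each component ∝ n_i/√M_i (partial pressure × 1/√M).
Mole fraction of Kr in the effusate = (n_Kr/√M_Kr) / (n_Kr/√M_Kr + n_HF/√M_HF)
= (2.26/√83.80) / (2.26/√83.80 + 0.930/√20.01) = 0.2469/(0.2469 + 0.2079) = 0.543.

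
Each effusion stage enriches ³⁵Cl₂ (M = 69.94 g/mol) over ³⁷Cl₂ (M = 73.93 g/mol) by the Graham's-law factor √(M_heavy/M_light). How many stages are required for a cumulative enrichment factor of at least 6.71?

With α = √(73.93/69.94) per stage, ln α = ½ ln(1.05705) = 0.02774.
Need α^N ≥ 6.71 ⇒ N ≥ ln(6.71) / ln α = 1.904 / 0.02774 = 68.62.
So at least 69 stages are needed.

69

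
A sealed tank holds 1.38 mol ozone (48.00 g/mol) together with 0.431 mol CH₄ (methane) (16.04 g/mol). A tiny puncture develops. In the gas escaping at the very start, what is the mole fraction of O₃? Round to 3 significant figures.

The effusion rate of species i is ∝ p_i/√M_i ∝ n_i/√M_i.
Mole fraction of O₃ in the effusate = (n_O₃/√M_O₃) / (n_O₃/√M_O₃ + n_CH₄/√M_CH₄)
= (1.38/√48.00) / (1.38/√48.00 + 0.431/√16.04) = 0.1992/(0.1992 + 0.1076) = 0.649.

0.649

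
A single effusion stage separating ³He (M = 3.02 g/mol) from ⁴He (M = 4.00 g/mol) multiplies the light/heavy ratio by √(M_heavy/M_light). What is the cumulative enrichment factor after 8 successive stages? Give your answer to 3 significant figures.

3.08

After 8 stages the ratio has grown by (√(4.00/3.02))^8 = (4.00/3.02)^(8/2).
= 1.32450^4 = 3.08.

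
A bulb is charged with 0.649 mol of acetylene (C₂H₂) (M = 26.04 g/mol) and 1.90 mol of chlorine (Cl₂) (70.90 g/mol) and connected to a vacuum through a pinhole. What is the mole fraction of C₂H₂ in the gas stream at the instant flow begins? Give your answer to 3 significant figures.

0.360

The effusion rate of species i is ∝ p_i/√M_i ∝ n_i/√M_i.
So x_C₂H₂ in the escaping gas = (n_C₂H₂/√M_C₂H₂) / Σ(n_i/√M_i)
= (0.649/√26.04) / (0.649/√26.04 + 1.90/√70.90) = 0.1272/(0.1272 + 0.2256) = 0.360.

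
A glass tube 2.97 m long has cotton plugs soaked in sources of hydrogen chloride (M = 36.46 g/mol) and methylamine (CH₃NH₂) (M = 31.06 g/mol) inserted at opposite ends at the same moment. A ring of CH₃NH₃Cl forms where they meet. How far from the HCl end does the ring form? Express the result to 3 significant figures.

1.43 m

The fronts meet when d_HCl + d_CH₃NH₂ = L with d_HCl/d_CH₃NH₂ = √(M_CH₃NH₂/M_HCl) (Graham's law). Here √(M_CH₃NH₂/M_HCl) = √(31.06/36.46) = 0.9230.
With d_HCl + d_CH₃NH₂ = 2.97 m, d_CH₃NH₂ = 2.97/(1 + 0.9230) = 1.544 m.
d_HCl = 2.97 − 1.544 = 1.43 m.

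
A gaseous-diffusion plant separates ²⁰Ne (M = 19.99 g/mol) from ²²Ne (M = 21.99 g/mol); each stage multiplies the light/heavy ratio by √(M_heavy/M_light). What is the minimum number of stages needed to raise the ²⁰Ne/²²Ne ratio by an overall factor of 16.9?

60

With α = √(21.99/19.99) per stage, ln α = ½ ln(1.10005) = 0.04768.
Need α^N ≥ 16.9 ⇒ N ≥ ln(16.9) / ln α = 2.827 / 0.04768 = 59.30.
Minimum whole number of stages: N = 60.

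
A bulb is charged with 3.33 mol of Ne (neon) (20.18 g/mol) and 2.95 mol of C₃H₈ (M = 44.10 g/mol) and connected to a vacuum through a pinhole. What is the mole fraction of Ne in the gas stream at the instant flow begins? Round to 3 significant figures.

Each component's effusion rate ∝ (its partial pressure)·(1/√M) ∝ n_i/√M_i.
So x_Ne in the escaping gas = (n_Ne/√M_Ne) / Σ(n_i/√M_i)
= (3.33/√20.18) / (3.33/√20.18 + 2.95/√44.10) = 0.7413/(0.7413 + 0.4442) = 0.625.

0.625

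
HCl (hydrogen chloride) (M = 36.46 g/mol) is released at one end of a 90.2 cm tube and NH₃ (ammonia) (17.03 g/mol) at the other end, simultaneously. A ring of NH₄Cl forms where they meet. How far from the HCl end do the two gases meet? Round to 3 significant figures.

36.6 cm

Distances travelled in equal time are proportional to diffusion rates, so d_HCl/d_NH₃ = √(M_NH₃/M_HCl) = √(17.03/36.46) = 0.6834.
With d_HCl + d_NH₃ = 90.2 cm, d_NH₃ = 90.2/(1 + 0.6834) = 53.58 cm.
d_HCl = 90.2 − 53.58 = 36.6 cm.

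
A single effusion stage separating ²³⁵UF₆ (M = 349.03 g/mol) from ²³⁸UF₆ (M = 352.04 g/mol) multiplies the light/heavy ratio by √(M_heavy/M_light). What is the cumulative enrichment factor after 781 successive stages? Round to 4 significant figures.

Overall factor = α^781 with α = √(352.04/349.03), i.e. (352.04/349.03)^(781/2).
= 1.00862^(781/2) = 28.59.

28.59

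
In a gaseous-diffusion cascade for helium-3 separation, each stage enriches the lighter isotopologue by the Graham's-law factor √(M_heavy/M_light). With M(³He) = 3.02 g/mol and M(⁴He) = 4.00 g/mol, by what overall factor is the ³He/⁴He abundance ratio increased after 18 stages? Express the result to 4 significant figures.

The single-stage factor is √(M_heavy/M_light), so 18 stages give [√(4.00/3.02)]^18 = (4.00/3.02)^(18/2).
= 1.32450^9 = 12.55.

12.55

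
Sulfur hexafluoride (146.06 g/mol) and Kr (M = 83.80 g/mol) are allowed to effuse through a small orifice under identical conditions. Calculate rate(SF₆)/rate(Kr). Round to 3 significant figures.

From Graham's law, rate_SF₆/rate_Kr = √(M_Kr/M_SF₆) = √(83.80/146.06) = √0.5737 = 0.757.

0.757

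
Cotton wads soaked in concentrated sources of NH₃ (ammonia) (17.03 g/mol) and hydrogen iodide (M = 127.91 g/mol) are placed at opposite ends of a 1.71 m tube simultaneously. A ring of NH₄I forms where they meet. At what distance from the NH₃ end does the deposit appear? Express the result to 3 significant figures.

1.25 m

The fronts meet when d_NH₃ + d_HI = L with d_NH₃/d_HI = √(M_HI/M_NH₃) (Graham's law). Here √(M_HI/M_NH₃) = √(127.91/17.03) = 2.741.
With d_NH₃ + d_HI = 1.71 m, d_HI = 1.71/(1 + 2.741) = 0.4571 m.
d_NH₃ = 1.71 − 0.4571 = 1.25 m.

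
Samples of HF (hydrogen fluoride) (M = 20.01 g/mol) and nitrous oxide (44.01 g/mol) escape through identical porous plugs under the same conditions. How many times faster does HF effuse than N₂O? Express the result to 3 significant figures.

From Graham's law, rate_HF/rate_N₂O = √(M_N₂O/M_HF) = √(44.01/20.01) = √2.199 = 1.48.

1.48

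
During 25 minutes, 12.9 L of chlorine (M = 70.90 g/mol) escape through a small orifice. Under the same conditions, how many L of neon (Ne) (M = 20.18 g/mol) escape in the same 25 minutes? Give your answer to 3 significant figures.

Graham's law gives rate_Ne/rate_Cl₂ = √(M_Cl₂/M_Ne) = √(70.90/20.18) = √3.513 = 1.874.
So the volume for Ne is 12.9 × 1.874 = 24.2 L.

24.2 L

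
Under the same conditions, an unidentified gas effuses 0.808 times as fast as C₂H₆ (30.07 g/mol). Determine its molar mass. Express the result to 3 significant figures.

Using Graham's law: rate_X/rate_C₂H₆ = √(M_C₂H₆/M_X).
0.808 = √(30.07/M_X)
M_X = 30.07 / 0.808² = 30.07 / 0.6529 = 46.1 g/mol

46.1 g/mol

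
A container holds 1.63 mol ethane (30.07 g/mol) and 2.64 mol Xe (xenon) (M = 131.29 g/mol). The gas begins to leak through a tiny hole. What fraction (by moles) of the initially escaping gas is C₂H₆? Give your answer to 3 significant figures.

Each component's effusion rate ∝ (its partial pressure)·(1/√M) ∝ n_i/√M_i.
So x_C₂H₆ in the escaping gas = (n_C₂H₆/√M_C₂H₆) / Σ(n_i/√M_i)
= (1.63/√30.07) / (1.63/√30.07 + 2.64/√131.29) = 0.2972/(0.2972 + 0.2304) = 0.563.

0.563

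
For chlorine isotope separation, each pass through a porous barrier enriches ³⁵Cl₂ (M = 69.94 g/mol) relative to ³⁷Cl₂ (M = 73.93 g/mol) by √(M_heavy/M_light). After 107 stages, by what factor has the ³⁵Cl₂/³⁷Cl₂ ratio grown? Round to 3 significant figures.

19.5

Each stage multiplies the ratio by α = √(73.93/69.94), so after 107 stages the overall factor is α^107 = (73.93/69.94)^(107/2).
= 1.05705^(107/2) = 19.5.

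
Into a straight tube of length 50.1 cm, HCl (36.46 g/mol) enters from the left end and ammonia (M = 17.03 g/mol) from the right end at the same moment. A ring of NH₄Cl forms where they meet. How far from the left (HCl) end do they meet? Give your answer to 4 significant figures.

20.34 cm

Distances travelled in equal time are proportional to diffusion rates, so d_HCl/d_NH₃ = √(M_NH₃/M_HCl) = √(17.03/36.46) = 0.6834.
With d_HCl + d_NH₃ = 50.1 cm, d_NH₃ = 50.1/(1 + 0.6834) = 29.76 cm.
d_HCl = 50.1 − 29.76 = 20.34 cm.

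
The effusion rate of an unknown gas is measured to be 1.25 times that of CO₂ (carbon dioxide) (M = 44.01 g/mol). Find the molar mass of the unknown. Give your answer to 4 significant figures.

28.17 g/mol

By Graham's law, rate_X/rate_CO₂ = √(M_CO₂/M_X).
1.25 = √(44.01/M_X)
M_X = 44.01 / 1.25² = 44.01 / 1.562 = 28.17 g/mol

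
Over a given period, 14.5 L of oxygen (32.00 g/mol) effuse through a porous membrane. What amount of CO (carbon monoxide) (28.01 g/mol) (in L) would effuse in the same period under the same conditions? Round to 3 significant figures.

Since effusion rate ∝ 1/√M, rate_CO/rate_O₂ = √(M_O₂/M_CO) = √(32.00/28.01) = √1.142 = 1.069.
So the volume for CO is 14.5 × 1.069 = 15.5 L.

15.5 L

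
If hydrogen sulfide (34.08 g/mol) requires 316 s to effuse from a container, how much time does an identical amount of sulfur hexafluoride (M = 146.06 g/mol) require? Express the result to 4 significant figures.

From Graham's law, t_SF₆/t_H₂S = √(M_SF₆/M_H₂S) = √(146.06/34.08) = √4.286 = 2.070.
So the time for SF₆ is 316 × 2.070 = 654.2 s.

654.2 s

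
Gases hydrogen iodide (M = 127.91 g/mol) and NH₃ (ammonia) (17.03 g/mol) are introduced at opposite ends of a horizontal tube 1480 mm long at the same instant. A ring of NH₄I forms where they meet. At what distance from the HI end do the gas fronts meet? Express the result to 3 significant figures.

396 mm

The fronts meet when d_HI + d_NH₃ = L with d_HI/d_NH₃ = √(M_NH₃/M_HI) (Graham's law). Here √(M_NH₃/M_HI) = √(17.03/127.91) = 0.3649.
With d_HI + d_NH₃ = 1480 mm, d_NH₃ = 1480/(1 + 0.3649) = 1084 mm.
d_HI = 1480 − 1084 = 396 mm.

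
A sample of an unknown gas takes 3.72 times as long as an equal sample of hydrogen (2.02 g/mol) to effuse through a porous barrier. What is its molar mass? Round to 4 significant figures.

27.95 g/mol

Since effusion rate ∝ 1/√M, t_X/t_H₂ = √(M_X/M_H₂).
3.72 = √(M_X/2.02)
M_X = 2.02 × 3.72² = 2.02 × 13.84 = 27.95 g/mol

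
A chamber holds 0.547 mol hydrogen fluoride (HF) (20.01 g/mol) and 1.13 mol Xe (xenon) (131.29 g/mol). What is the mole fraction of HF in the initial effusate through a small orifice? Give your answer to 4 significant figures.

0.5536

Effusion rate of each component ∝ n_i/√M_i (partial pressure × 1/√M).
Mole fraction of HF in the effusate = (n_HF/√M_HF) / (n_HF/√M_HF + n_Xe/√M_Xe)
= (0.547/√20.01) / (0.547/√20.01 + 1.13/√131.29) = 0.1223/(0.1223 + 0.09862) = 0.5536.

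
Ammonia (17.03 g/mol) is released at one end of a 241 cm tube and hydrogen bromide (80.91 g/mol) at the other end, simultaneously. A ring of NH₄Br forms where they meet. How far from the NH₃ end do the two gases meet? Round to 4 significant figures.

The fronts meet when d_NH₃ + d_HBr = L with d_NH₃/d_HBr = √(M_HBr/M_NH₃) (Graham's law). Here √(M_HBr/M_NH₃) = √(80.91/17.03) = 2.180.
With d_NH₃ + d_HBr = 241 cm, d_HBr = 241/(1 + 2.180) = 75.79 cm.
d_NH₃ = 241 − 75.79 = 165.2 cm.

165.2 cm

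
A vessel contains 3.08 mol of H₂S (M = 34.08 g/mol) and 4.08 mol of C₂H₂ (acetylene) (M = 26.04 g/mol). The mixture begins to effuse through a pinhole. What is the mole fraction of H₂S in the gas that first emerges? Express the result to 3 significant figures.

The effusion rate of species i is ∝ p_i/√M_i ∝ n_i/√M_i.
Mole fraction of H₂S in the effusate = (n_H₂S/√M_H₂S) / (n_H₂S/√M_H₂S + n_C₂H₂/√M_C₂H₂)
= (3.08/√34.08) / (3.08/√34.08 + 4.08/√26.04) = 0.5276/(0.5276 + 0.7995) = 0.398.

0.398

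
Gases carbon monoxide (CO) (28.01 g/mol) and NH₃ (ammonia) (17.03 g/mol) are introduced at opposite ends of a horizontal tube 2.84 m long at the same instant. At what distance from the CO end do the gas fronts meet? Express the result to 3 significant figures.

1.24 m

Distances travelled in equal time are proportional to diffusion rates, so d_CO/d_NH₃ = √(M_NH₃/M_CO) = √(17.03/28.01) = 0.7797.
With d_CO + d_NH₃ = 2.84 m, d_NH₃ = 2.84/(1 + 0.7797) = 1.596 m.
d_CO = 2.84 − 1.596 = 1.24 m.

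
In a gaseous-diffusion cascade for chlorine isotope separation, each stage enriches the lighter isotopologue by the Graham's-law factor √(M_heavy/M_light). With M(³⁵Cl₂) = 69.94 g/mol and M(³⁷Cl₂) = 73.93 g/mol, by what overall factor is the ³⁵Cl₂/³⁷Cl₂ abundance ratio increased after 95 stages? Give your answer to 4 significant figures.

13.95

The single-stage factor is √(M_heavy/M_light), so 95 stages give [√(73.93/69.94)]^95 = (73.93/69.94)^(95/2).
= 1.05705^(95/2) = 13.95.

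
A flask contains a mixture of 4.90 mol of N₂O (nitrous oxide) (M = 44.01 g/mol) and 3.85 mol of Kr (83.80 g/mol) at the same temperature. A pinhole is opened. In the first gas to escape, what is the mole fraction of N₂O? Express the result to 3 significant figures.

0.637

Each component's effusion rate ∝ (its partial pressure)·(1/√M) ∝ n_i/√M_i.
x_N₂O(eff) = (n_N₂O/√M_N₂O) / (n_N₂O/√M_N₂O + n_Kr/√M_Kr)
= (4.90/√44.01) / (4.90/√44.01 + 3.85/√83.80) = 0.7386/(0.7386 + 0.4206) = 0.637.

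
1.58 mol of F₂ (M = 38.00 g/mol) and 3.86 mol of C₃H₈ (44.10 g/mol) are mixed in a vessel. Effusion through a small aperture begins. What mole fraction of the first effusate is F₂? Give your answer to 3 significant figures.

0.306

The effusion rate of species i is ∝ p_i/√M_i ∝ n_i/√M_i.
Mole fraction of F₂ in the effusate = (n_F₂/√M_F₂) / (n_F₂/√M_F₂ + n_C₃H₈/√M_C₃H₈)
= (1.58/√38.00) / (1.58/√38.00 + 3.86/√44.10) = 0.2563/(0.2563 + 0.5813) = 0.306.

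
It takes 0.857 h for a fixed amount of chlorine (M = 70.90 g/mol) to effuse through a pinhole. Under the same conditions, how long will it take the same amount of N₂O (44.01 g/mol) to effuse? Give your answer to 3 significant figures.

From Graham's law, t_N₂O/t_Cl₂ = √(M_N₂O/M_Cl₂) = √(44.01/70.90) = √0.6207 = 0.7879.
So the time for N₂O is 0.857 × 0.7879 = 0.675 h.

0.675 h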